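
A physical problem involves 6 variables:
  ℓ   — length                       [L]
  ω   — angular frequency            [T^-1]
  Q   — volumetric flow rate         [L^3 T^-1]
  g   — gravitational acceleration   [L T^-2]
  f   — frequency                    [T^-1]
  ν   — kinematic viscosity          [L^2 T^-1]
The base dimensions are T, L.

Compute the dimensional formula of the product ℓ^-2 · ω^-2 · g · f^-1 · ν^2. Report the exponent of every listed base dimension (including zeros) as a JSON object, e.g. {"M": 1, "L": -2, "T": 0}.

{"T": -1, "L": 3}

Dimensional matrix (T×L by ℓ×ω×Q×g×f×ν):
  T: [ 0 -1 -1 -2 -1 -1]
  L: [ 1  0  3  1  0  2]
  [T]: (-2)·0+(-2)·-1+(1)·-2+(-1)·-1+(2)·-1 = -1
  [L]: (-2)·1+(-2)·0+(1)·1+(-1)·0+(2)·2 = 3
⇒ T^-1 L^3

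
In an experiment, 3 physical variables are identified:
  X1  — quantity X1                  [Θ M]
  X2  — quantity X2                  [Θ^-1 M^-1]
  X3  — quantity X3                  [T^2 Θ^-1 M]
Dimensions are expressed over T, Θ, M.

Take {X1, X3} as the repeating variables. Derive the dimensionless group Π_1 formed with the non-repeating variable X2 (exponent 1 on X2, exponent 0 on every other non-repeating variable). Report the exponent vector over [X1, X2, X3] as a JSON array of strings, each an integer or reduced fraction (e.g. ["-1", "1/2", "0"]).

["1", "1", "0"]

Write exponents as rows T,Θ,M / cols X1,X2,X3:
  T: [ 0  0  2]
  Θ: [ 1 -1 -1]
  M: [ 1 -1  1]
Row reduction gives pivot columns X1,X3; rank = 2
Repeat: X1,X3; free: X2
RREF:
  r0: [   1   -1    0]
  r1: [   0    0    1]
  r2: [   0    0    0]
Fix exponent of X2 at 1; solve each RREF row for its pivot's exponent:
  r0: exp(X1) + (-1)·1 = 0 ⇒ exp(X1) = 1
  r1: exp(X3) + (0)·1 = 0 ⇒ exp(X3) = 0
Π_1 = X1 · X2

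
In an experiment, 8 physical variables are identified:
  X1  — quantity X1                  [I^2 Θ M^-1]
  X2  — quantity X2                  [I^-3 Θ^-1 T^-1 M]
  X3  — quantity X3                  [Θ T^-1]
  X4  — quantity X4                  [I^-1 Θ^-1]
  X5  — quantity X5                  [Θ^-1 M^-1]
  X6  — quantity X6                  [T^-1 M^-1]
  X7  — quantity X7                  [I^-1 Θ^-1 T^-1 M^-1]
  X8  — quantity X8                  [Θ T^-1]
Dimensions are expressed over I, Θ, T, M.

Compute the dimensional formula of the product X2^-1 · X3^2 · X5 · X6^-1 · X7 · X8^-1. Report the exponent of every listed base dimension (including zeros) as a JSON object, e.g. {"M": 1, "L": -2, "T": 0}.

{"I": 2, "Θ": 0, "T": 0, "M": -2}

Exponent matrix [I,Θ,T,M] × [X1,X2,X3,X4,X5,X6,X7,X8]:
  I: [ 2 -3  0 -1  0  0 -1  0]
  Θ: [ 1 -1  1 -1 -1  0 -1  1]
  T: [ 0 -1 -1  0  0 -1 -1 -1]
  M: [-1  1  0  0 -1 -1 -1  0]
  [I]: (-1)·-3+(2)·0+(1)·0+(-1)·0+(1)·-1+(-1)·0 = 2
  [Θ]: (-1)·-1+(2)·1+(1)·-1+(-1)·0+(1)·-1+(-1)·1 = 0
  [T]: (-1)·-1+(2)·-1+(1)·0+(-1)·-1+(1)·-1+(-1)·-1 = 0
  [M]: (-1)·1+(2)·0+(1)·-1+(-1)·-1+(1)·-1+(-1)·0 = -2
⇒ I^2 M^-2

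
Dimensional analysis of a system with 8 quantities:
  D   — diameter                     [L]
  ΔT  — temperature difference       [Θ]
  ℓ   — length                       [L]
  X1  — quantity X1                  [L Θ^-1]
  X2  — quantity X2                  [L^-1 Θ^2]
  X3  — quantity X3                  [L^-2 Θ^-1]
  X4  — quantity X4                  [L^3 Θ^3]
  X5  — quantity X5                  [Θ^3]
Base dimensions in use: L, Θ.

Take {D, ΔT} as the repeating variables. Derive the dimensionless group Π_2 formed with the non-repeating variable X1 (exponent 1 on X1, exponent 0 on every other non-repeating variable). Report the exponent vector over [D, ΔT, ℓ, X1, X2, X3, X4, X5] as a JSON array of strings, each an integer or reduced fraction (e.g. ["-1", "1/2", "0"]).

["-1", "1", "0", "1", "0", "0", "0", "0"]

Exponent matrix [L,Θ] × [D,ΔT,ℓ,X1,X2,X3,X4,X5]:
  L: [ 1  0  1  1 -1 -2  3  0]
  Θ: [ 0  1  0 -1  2 -1  3  3]
RREF → pivots at {D,ΔT} ⇒ r = 2
Pivot set = {D,ΔT}, free = {ℓ,X1,X2,X3,X4,X5}
RREF:
  r0: [   1    0    1    1   -1   -2    3    0]
  r1: [   0    1    0   -1    2   -1    3    3]
Fix exponent of X1 at 1, ℓ at 0, X2 at 0, X3 at 0, X4 at 0, X5 at 0; solve each RREF row for its pivot's exponent:
  r0: exp(D) + (1)·1 = 0 ⇒ exp(D) = -1
  r1: exp(ΔT) + (-1)·1 = 0 ⇒ exp(ΔT) = 1
Π_2 = D^-1 · ΔT · X1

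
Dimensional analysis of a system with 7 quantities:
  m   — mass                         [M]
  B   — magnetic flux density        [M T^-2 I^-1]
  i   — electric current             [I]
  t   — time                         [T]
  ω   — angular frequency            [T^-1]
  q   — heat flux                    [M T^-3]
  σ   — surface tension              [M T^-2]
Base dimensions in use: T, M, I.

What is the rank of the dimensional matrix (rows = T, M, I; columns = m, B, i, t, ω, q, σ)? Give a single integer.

Exponent matrix [T,M,I] × [m,B,i,t,ω,q,σ]:
  T: [ 0 -2  0  1 -1 -3 -2]
  M: [ 1  1  0  0  0  1  1]
  I: [ 0 -1  1  0  0  0  0]
RREF → pivots at {m,B,i} ⇒ r = 3

3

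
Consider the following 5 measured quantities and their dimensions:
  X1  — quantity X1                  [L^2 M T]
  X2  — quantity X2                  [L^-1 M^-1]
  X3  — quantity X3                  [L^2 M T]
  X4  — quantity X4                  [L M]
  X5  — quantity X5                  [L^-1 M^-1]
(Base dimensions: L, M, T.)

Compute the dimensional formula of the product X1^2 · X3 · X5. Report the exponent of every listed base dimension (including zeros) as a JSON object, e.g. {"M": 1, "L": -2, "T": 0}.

{"L": 5, "M": 2, "T": 3}

Dimensional matrix (L×M×T by X1×X2×X3×X4×X5):
  L: [ 2 -1  2  1 -1]
  M: [ 1 -1  1  1 -1]
  T: [ 1  0  1  0  0]
  [L]: (2)·2+(1)·2+(1)·-1 = 5
  [M]: (2)·1+(1)·1+(1)·-1 = 2
  [T]: (2)·1+(1)·1+(1)·0 = 3
⇒ L^5 M^2 T^3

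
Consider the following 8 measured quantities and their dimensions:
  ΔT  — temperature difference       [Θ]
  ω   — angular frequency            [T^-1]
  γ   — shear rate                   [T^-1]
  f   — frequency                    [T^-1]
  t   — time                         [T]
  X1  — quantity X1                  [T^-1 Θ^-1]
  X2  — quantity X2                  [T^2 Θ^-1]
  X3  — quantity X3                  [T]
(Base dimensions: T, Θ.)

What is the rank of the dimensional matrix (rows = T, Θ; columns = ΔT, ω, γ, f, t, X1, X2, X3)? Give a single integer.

2

Write exponents as rows T,Θ / cols ΔT,ω,γ,f,t,X1,X2,X3:
  T: [ 0 -1 -1 -1  1 -1  2  1]
  Θ: [ 1  0  0  0  0 -1 -1  0]
RREF → pivots at {ΔT,ω} ⇒ r = 2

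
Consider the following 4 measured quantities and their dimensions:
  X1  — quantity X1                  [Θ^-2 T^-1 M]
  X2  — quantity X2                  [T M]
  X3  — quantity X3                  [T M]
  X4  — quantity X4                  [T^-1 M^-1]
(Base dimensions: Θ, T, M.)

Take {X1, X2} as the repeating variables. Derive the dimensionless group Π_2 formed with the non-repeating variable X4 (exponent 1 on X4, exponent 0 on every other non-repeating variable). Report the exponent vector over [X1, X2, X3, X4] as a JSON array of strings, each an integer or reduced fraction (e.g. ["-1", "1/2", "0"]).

Dimensional matrix (Θ×T×M by X1×X2×X3×X4):
  Θ: [-2  0  0  0]
  T: [-1  1  1 -1]
  M: [ 1  1  1 -1]
Row reduction gives pivot columns X1,X2; rank = 2
Repeat: X1,X2; free: X3,X4
RREF:
  r0: [   1    0    0    0]
  r1: [   0    1    1   -1]
  r2: [   0    0    0    0]
Fix exponent of X4 at 1, X3 at 0; solve each RREF row for its pivot's exponent:
  r0: exp(X1) + (0)·1 = 0 ⇒ exp(X1) = 0
  r1: exp(X2) + (-1)·1 = 0 ⇒ exp(X2) = 1
Π_2 = X2 · X4

["0", "1", "0", "1"]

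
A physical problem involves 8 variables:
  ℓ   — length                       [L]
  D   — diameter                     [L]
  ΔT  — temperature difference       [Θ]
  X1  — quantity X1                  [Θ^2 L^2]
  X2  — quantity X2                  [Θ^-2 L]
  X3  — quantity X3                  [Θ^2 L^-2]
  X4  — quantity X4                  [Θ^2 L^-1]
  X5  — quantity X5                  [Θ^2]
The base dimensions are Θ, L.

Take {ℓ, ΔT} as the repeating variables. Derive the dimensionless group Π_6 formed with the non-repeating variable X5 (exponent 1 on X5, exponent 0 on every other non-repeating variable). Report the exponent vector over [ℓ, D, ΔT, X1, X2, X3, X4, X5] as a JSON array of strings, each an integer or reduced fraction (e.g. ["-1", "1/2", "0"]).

["0", "0", "-2", "0", "0", "0", "0", "1"]

Write exponents as rows Θ,L / cols ℓ,D,ΔT,X1,X2,X3,X4,X5:
  Θ: [ 0  0  1  2 -2  2  2  2]
  L: [ 1  1  0  2  1 -2 -1  0]
RREF → pivots at {ℓ,ΔT} ⇒ r = 2
Repeat: ℓ,ΔT; free: D,X1,X2,X3,X4,X5
RREF:
  r0: [   1    1    0    2    1   -2   -1    0]
  r1: [   0    0    1    2   -2    2    2    2]
Fix exponent of X5 at 1, D at 0, X1 at 0, X2 at 0, X3 at 0, X4 at 0; solve each RREF row for its pivot's exponent:
  r0: exp(ℓ) + (0)·1 = 0 ⇒ exp(ℓ) = 0
  r1: exp(ΔT) + (2)·1 = 0 ⇒ exp(ΔT) = -2
Π_6 = ΔT^-2 · X5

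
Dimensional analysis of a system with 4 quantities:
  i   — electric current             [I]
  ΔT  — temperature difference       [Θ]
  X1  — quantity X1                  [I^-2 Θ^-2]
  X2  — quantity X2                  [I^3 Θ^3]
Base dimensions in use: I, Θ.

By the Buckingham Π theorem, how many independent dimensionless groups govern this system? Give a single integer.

Write exponents as rows I,Θ / cols i,ΔT,X1,X2:
  I: [ 1  0 -2  3]
  Θ: [ 0  1 -2  3]
Row reduction gives pivot columns i,ΔT; rank = 2
n=4, r=2 ⇒ 2 dimensionless groups

2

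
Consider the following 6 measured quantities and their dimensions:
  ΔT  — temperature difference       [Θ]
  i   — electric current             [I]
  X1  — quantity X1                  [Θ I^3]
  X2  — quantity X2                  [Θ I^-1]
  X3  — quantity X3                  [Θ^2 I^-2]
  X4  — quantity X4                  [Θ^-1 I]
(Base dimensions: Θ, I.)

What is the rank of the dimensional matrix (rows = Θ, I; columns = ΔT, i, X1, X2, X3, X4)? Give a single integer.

2

Dimensional matrix (Θ×I by ΔT×i×X1×X2×X3×X4):
  Θ: [ 1  0  1  1  2 -1]
  I: [ 0  1  3 -1 -2  1]
RREF → pivots at {ΔT,i} ⇒ r = 2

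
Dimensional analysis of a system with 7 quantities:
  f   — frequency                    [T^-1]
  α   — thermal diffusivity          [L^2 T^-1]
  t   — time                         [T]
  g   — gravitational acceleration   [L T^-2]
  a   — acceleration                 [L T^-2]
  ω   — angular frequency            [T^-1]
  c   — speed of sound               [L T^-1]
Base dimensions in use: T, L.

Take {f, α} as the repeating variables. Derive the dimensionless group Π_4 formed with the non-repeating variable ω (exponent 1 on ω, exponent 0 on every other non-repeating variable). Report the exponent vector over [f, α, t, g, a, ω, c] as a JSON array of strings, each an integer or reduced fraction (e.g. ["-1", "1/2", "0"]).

Write exponents as rows T,L / cols f,α,t,g,a,ω,c:
  T: [-1 -1  1 -2 -2 -1 -1]
  L: [ 0  2  0  1  1  0  1]
Row reduction gives pivot columns f,α; rank = 2
Repeat: f,α; free: t,g,a,ω,c
RREF:
  r0: [   1    0   -1  3/2  3/2    1  1/2]
  r1: [   0    1    0  1/2  1/2    0  1/2]
Fix exponent of ω at 1, t at 0, g at 0, a at 0, c at 0; solve each RREF row for its pivot's exponent:
  r0: exp(f) + (1)·1 = 0 ⇒ exp(f) = -1
  r1: exp(α) + (0)·1 = 0 ⇒ exp(α) = 0
Π_4 = f^-1 · ω

["-1", "0", "0", "0", "0", "1", "0"]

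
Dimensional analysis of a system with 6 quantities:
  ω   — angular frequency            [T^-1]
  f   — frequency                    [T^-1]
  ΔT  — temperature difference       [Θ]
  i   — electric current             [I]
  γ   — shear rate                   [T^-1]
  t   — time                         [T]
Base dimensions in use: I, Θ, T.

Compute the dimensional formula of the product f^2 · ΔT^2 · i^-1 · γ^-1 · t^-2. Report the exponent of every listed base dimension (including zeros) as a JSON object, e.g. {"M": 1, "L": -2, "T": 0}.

Dimensional matrix (I×Θ×T by ω×f×ΔT×i×γ×t):
  I: [ 0  0  0  1  0  0]
  Θ: [ 0  0  1  0  0  0]
  T: [-1 -1  0  0 -1  1]
  [I]: (2)·0+(2)·0+(-1)·1+(-1)·0+(-2)·0 = -1
  [Θ]: (2)·0+(2)·1+(-1)·0+(-1)·0+(-2)·0 = 2
  [T]: (2)·-1+(2)·0+(-1)·0+(-1)·-1+(-2)·1 = -3
⇒ I^-1 Θ^2 T^-3

{"I": -1, "Θ": 2, "T": -3}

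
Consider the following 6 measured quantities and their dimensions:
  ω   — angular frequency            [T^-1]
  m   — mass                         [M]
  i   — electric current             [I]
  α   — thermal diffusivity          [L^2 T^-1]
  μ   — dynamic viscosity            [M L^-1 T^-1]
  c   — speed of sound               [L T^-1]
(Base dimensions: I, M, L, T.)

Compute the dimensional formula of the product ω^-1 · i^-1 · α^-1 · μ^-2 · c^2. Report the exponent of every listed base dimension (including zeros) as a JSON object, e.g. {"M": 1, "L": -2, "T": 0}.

{"I": -1, "M": -2, "L": 2, "T": 2}

Dimensional matrix (I×M×L×T by ω×m×i×α×μ×c):
  I: [ 0  0  1  0  0  0]
  M: [ 0  1  0  0  1  0]
  L: [ 0  0  0  2 -1  1]
  T: [-1  0  0 -1 -1 -1]
  [I]: (-1)·0+(-1)·1+(-1)·0+(-2)·0+(2)·0 = -1
  [M]: (-1)·0+(-1)·0+(-1)·0+(-2)·1+(2)·0 = -2
  [L]: (-1)·0+(-1)·0+(-1)·2+(-2)·-1+(2)·1 = 2
  [T]: (-1)·-1+(-1)·0+(-1)·-1+(-2)·-1+(2)·-1 = 2
⇒ I^-1 M^-2 L^2 T^2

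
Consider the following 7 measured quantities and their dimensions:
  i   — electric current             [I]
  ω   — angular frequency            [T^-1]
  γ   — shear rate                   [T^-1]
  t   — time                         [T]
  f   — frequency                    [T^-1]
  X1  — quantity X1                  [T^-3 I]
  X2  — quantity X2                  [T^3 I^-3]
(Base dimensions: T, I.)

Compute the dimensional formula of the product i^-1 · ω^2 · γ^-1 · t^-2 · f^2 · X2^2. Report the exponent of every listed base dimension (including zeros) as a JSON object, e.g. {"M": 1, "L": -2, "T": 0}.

{"T": 1, "I": -7}

Write exponents as rows T,I / cols i,ω,γ,t,f,X1,X2:
  T: [ 0 -1 -1  1 -1 -3  3]
  I: [ 1  0  0  0  0  1 -3]
  [T]: (-1)·0+(2)·-1+(-1)·-1+(-2)·1+(2)·-1+(2)·3 = 1
  [I]: (-1)·1+(2)·0+(-1)·0+(-2)·0+(2)·0+(2)·-3 = -7
⇒ T I^-7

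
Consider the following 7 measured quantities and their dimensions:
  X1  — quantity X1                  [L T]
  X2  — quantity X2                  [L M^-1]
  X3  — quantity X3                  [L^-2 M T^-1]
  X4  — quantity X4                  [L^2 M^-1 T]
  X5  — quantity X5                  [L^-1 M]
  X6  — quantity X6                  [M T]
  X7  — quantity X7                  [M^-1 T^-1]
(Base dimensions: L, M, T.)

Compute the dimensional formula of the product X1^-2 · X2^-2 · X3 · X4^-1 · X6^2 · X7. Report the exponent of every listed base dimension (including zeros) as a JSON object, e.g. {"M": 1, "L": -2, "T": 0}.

{"L": -8, "M": 5, "T": -3}

Write exponents as rows L,M,T / cols X1,X2,X3,X4,X5,X6,X7:
  L: [ 1  1 -2  2 -1  0  0]
  M: [ 0 -1  1 -1  1  1 -1]
  T: [ 1  0 -1  1  0  1 -1]
  [L]: (-2)·1+(-2)·1+(1)·-2+(-1)·2+(2)·0+(1)·0 = -8
  [M]: (-2)·0+(-2)·-1+(1)·1+(-1)·-1+(2)·1+(1)·-1 = 5
  [T]: (-2)·1+(-2)·0+(1)·-1+(-1)·1+(2)·1+(1)·-1 = -3
⇒ L^-8 M^5 T^-3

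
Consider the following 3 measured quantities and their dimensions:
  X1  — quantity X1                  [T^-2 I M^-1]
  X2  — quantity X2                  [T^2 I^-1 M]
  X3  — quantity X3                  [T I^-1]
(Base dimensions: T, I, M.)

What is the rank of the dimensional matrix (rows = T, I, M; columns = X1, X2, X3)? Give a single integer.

2

Dimensional matrix (T×I×M by X1×X2×X3):
  T: [-2  2  1]
  I: [ 1 -1 -1]
  M: [-1  1  0]
Echelon form has 2 nonzero rows (pivots: X1,X3)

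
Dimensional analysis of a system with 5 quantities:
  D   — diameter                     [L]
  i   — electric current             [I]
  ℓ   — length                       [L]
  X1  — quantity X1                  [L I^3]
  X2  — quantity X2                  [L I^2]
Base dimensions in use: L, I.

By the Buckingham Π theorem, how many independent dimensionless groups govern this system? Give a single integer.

Write exponents as rows L,I / cols D,i,ℓ,X1,X2:
  L: [ 1  0  1  1  1]
  I: [ 0  1  0  3  2]
Echelon form has 2 nonzero rows (pivots: D,i)
n=5, r=2 ⇒ 3 dimensionless groups

3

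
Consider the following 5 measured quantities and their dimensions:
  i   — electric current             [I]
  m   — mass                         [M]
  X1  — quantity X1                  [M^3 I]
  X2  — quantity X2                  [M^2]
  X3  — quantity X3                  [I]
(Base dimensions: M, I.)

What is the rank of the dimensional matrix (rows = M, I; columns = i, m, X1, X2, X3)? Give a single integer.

Write exponents as rows M,I / cols i,m,X1,X2,X3:
  M: [ 0  1  3  2  0]
  I: [ 1  0  1  0  1]
RREF → pivots at {i,m} ⇒ r = 2

2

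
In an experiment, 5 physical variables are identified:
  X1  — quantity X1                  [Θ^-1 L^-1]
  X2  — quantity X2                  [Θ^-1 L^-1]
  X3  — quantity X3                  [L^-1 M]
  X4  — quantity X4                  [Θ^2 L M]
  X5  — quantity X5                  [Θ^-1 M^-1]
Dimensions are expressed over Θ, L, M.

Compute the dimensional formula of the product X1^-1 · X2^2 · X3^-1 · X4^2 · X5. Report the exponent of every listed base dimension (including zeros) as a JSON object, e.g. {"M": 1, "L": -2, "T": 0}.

{"Θ": 2, "L": 2, "M": 0}

Write exponents as rows Θ,L,M / cols X1,X2,X3,X4,X5:
  Θ: [-1 -1  0  2 -1]
  L: [-1 -1 -1  1  0]
  M: [ 0  0  1  1 -1]
  [Θ]: (-1)·-1+(2)·-1+(-1)·0+(2)·2+(1)·-1 = 2
  [L]: (-1)·-1+(2)·-1+(-1)·-1+(2)·1+(1)·0 = 2
  [M]: (-1)·0+(2)·0+(-1)·1+(2)·1+(1)·-1 = 0
⇒ Θ^2 L^2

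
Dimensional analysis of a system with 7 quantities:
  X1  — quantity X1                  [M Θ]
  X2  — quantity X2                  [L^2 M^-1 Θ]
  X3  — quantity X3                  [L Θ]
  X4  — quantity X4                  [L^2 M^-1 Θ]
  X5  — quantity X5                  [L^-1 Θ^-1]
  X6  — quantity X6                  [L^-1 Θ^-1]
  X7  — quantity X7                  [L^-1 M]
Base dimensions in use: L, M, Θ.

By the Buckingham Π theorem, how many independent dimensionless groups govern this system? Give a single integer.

Write exponents as rows L,M,Θ / cols X1,X2,X3,X4,X5,X6,X7:
  L: [ 0  2  1  2 -1 -1 -1]
  M: [ 1 -1  0 -1  0  0  1]
  Θ: [ 1  1  1  1 -1 -1  0]
Row reduction gives pivot columns X1,X2; rank = 2
7 vars − rank 2 = 5 Π groups

5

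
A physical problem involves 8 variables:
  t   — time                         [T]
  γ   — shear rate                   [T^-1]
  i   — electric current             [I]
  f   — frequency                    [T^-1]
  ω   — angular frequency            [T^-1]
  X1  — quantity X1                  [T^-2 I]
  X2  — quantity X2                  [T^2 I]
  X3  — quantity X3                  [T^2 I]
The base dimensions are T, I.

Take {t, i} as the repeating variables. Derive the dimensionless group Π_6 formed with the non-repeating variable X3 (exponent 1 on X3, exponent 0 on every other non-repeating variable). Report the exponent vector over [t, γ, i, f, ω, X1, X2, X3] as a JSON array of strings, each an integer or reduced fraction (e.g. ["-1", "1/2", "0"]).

["-2", "0", "-1", "0", "0", "0", "0", "1"]

Write exponents as rows T,I / cols t,γ,i,f,ω,X1,X2,X3:
  T: [ 1 -1  0 -1 -1 -2  2  2]
  I: [ 0  0  1  0  0  1  1  1]
Echelon form has 2 nonzero rows (pivots: t,i)
Pivot set = {t,i}, free = {γ,f,ω,X1,X2,X3}
RREF:
  r0: [   1   -1    0   -1   -1   -2    2    2]
  r1: [   0    0    1    0    0    1    1    1]
Fix exponent of X3 at 1, γ at 0, f at 0, ω at 0, X1 at 0, X2 at 0; solve each RREF row for its pivot's exponent:
  r0: exp(t) + (2)·1 = 0 ⇒ exp(t) = -2
  r1: exp(i) + (1)·1 = 0 ⇒ exp(i) = -1
Π_6 = t^-2 · i^-1 · X3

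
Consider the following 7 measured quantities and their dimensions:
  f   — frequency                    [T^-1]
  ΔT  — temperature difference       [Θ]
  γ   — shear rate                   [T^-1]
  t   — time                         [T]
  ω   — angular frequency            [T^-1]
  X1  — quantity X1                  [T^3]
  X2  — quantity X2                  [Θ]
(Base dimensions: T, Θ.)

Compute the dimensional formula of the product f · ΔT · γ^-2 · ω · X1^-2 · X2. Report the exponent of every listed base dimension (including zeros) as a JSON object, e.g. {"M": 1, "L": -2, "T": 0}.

Dimensional matrix (T×Θ by f×ΔT×γ×t×ω×X1×X2):
  T: [-1  0 -1  1 -1  3  0]
  Θ: [ 0  1  0  0  0  0  1]
  [T]: (1)·-1+(1)·0+(-2)·-1+(1)·-1+(-2)·3+(1)·0 = -6
  [Θ]: (1)·0+(1)·1+(-2)·0+(1)·0+(-2)·0+(1)·1 = 2
⇒ T^-6 Θ^2

{"T": -6, "Θ": 2}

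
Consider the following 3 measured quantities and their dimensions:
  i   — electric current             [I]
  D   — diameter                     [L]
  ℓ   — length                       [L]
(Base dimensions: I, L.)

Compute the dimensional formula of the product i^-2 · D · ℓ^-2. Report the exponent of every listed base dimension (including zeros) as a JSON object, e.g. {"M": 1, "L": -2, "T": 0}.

{"I": -2, "L": -1}

Exponent matrix [I,L] × [i,D,ℓ]:
  I: [ 1  0  0]
  L: [ 0  1  1]
  [I]: (-2)·1+(1)·0+(-2)·0 = -2
  [L]: (-2)·0+(1)·1+(-2)·1 = -1
⇒ I^-2 L^-1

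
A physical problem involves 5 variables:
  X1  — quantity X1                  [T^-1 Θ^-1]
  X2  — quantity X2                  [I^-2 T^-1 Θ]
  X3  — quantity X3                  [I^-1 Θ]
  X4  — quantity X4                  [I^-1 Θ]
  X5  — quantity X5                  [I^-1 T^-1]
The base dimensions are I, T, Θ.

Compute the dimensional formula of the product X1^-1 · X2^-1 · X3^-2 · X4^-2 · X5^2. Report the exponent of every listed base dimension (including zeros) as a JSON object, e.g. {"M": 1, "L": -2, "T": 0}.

Dimensional matrix (I×T×Θ by X1×X2×X3×X4×X5):
  I: [ 0 -2 -1 -1 -1]
  T: [-1 -1  0  0 -1]
  Θ: [-1  1  1  1  0]
  [I]: (-1)·0+(-1)·-2+(-2)·-1+(-2)·-1+(2)·-1 = 4
  [T]: (-1)·-1+(-1)·-1+(-2)·0+(-2)·0+(2)·-1 = 0
  [Θ]: (-1)·-1+(-1)·1+(-2)·1+(-2)·1+(2)·0 = -4
⇒ I^4 Θ^-4

{"I": 4, "T": 0, "Θ": -4}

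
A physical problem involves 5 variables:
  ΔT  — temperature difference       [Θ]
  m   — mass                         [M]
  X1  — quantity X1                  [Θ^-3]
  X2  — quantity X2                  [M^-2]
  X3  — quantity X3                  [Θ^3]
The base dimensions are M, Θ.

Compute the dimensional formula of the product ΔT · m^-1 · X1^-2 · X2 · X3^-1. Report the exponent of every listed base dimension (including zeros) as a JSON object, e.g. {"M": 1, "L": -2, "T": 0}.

Dimensional matrix (M×Θ by ΔT×m×X1×X2×X3):
  M: [ 0  1  0 -2  0]
  Θ: [ 1  0 -3  0  3]
  [M]: (1)·0+(-1)·1+(-2)·0+(1)·-2+(-1)·0 = -3
  [Θ]: (1)·1+(-1)·0+(-2)·-3+(1)·0+(-1)·3 = 4
⇒ M^-3 Θ^4

{"M": -3, "Θ": 4}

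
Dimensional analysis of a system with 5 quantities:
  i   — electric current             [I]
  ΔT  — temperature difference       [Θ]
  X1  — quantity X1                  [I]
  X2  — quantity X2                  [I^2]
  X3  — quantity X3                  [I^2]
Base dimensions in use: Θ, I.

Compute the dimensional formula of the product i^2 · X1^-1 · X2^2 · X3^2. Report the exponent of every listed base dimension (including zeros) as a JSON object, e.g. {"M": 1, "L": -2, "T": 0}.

{"Θ": 0, "I": 9}

Write exponents as rows Θ,I / cols i,ΔT,X1,X2,X3:
  Θ: [ 0  1  0  0  0]
  I: [ 1  0  1  2  2]
  [Θ]: (2)·0+(-1)·0+(2)·0+(2)·0 = 0
  [I]: (2)·1+(-1)·1+(2)·2+(2)·2 = 9
⇒ I^9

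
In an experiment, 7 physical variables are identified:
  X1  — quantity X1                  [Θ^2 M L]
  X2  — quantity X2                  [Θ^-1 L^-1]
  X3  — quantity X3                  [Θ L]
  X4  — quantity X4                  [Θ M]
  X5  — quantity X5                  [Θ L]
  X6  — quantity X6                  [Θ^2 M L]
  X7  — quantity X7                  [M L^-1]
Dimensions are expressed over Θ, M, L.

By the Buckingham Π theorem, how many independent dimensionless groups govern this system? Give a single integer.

Dimensional matrix (Θ×M×L by X1×X2×X3×X4×X5×X6×X7):
  Θ: [ 2 -1  1  1  1  2  0]
  M: [ 1  0  0  1  0  1  1]
  L: [ 1 -1  1  0  1  1 -1]
Row reduction gives pivot columns X1,X2; rank = 2
7 vars − rank 2 = 5 Π groups

5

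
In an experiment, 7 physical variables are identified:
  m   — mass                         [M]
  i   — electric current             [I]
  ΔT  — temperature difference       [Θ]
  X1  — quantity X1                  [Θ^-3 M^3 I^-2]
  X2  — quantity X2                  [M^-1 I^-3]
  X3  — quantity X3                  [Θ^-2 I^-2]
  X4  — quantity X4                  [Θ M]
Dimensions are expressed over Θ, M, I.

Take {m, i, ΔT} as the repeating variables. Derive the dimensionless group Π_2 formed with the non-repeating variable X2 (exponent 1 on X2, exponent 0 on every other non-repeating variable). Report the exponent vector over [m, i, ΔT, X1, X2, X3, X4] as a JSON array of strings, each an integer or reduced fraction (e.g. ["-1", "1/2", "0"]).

Dimensional matrix (Θ×M×I by m×i×ΔT×X1×X2×X3×X4):
  Θ: [ 0  0  1 -3  0 -2  1]
  M: [ 1  0  0  3 -1  0  1]
  I: [ 0  1  0 -2 -3 -2  0]
RREF → pivots at {m,i,ΔT} ⇒ r = 3
Repeat: m,i,ΔT; free: X1,X2,X3,X4
RREF:
  r0: [   1    0    0    3   -1    0    1]
  r1: [   0    1    0   -2   -3   -2    0]
  r2: [   0    0    1   -3    0   -2    1]
Fix exponent of X2 at 1, X1 at 0, X3 at 0, X4 at 0; solve each RREF row for its pivot's exponent:
  r0: exp(m) + (-1)·1 = 0 ⇒ exp(m) = 1
  r1: exp(i) + (-3)·1 = 0 ⇒ exp(i) = 3
  r2: exp(ΔT) + (0)·1 = 0 ⇒ exp(ΔT) = 0
Π_2 = m · i^3 · X2

["1", "3", "0", "0", "1", "0", "0"]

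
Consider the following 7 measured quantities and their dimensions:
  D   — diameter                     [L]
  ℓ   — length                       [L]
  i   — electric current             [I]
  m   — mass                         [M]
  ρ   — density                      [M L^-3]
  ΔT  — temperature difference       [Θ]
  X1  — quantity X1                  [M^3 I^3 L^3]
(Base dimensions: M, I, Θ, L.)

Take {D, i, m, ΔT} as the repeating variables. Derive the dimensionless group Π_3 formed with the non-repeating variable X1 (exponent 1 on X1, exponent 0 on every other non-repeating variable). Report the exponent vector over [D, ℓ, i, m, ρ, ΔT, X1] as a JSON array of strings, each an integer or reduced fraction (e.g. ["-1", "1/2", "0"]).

["-3", "0", "-3", "-3", "0", "0", "1"]

Exponent matrix [M,I,Θ,L] × [D,ℓ,i,m,ρ,ΔT,X1]:
  M: [ 0  0  0  1  1  0  3]
  I: [ 0  0  1  0  0  0  3]
  Θ: [ 0  0  0  0  0  1  0]
  L: [ 1  1  0  0 -3  0  3]
RREF → pivots at {D,i,m,ΔT} ⇒ r = 4
Pivot set = {D,i,m,ΔT}, free = {ℓ,ρ,X1}
RREF:
  r0: [   1    1    0    0   -3    0    3]
  r1: [   0    0    1    0    0    0    3]
  r2: [   0    0    0    1    1    0    3]
  r3: [   0    0    0    0    0    1    0]
Fix exponent of X1 at 1, ℓ at 0, ρ at 0; solve each RREF row for its pivot's exponent:
  r0: exp(D) + (3)·1 = 0 ⇒ exp(D) = -3
  r1: exp(i) + (3)·1 = 0 ⇒ exp(i) = -3
  r2: exp(m) + (3)·1 = 0 ⇒ exp(m) = -3
  r3: exp(ΔT) + (0)·1 = 0 ⇒ exp(ΔT) = 0
Π_3 = D^-3 · i^-3 · m^-3 · X1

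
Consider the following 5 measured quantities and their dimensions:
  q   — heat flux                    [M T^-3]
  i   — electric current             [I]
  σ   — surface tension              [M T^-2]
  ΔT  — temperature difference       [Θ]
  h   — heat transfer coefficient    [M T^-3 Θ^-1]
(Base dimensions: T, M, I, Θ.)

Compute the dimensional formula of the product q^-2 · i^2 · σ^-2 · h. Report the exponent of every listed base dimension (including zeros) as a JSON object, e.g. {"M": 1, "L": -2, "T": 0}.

{"T": 7, "M": -3, "I": 2, "Θ": -1}

Exponent matrix [T,M,I,Θ] × [q,i,σ,ΔT,h]:
  T: [-3  0 -2  0 -3]
  M: [ 1  0  1  0  1]
  I: [ 0  1  0  0  0]
  Θ: [ 0  0  0  1 -1]
  [T]: (-2)·-3+(2)·0+(-2)·-2+(1)·-3 = 7
  [M]: (-2)·1+(2)·0+(-2)·1+(1)·1 = -3
  [I]: (-2)·0+(2)·1+(-2)·0+(1)·0 = 2
  [Θ]: (-2)·0+(2)·0+(-2)·0+(1)·-1 = -1
⇒ T^7 M^-3 I^2 Θ^-1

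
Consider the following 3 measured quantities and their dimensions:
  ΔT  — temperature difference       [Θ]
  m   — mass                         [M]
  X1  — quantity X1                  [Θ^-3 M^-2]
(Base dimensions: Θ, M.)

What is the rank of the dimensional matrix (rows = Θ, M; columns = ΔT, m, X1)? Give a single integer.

2

Write exponents as rows Θ,M / cols ΔT,m,X1:
  Θ: [ 1  0 -3]
  M: [ 0  1 -2]
Echelon form has 2 nonzero rows (pivots: ΔT,m)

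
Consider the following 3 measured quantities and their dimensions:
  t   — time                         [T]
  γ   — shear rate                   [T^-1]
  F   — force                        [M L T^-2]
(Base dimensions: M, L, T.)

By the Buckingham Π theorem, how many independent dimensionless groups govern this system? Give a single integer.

1

Exponent matrix [M,L,T] × [t,γ,F]:
  M: [ 0  0  1]
  L: [ 0  0  1]
  T: [ 1 -1 -2]
Echelon form has 2 nonzero rows (pivots: t,F)
Π count = n − r = 3 − 2 = 1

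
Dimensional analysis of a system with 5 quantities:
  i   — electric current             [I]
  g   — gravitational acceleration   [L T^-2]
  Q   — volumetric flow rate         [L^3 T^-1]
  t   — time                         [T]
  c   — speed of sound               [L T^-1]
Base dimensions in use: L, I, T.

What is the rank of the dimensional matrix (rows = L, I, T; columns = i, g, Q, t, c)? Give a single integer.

Dimensional matrix (L×I×T by i×g×Q×t×c):
  L: [ 0  1  3  0  1]
  I: [ 1  0  0  0  0]
  T: [ 0 -2 -1  1 -1]
RREF → pivots at {i,g,Q} ⇒ r = 3

3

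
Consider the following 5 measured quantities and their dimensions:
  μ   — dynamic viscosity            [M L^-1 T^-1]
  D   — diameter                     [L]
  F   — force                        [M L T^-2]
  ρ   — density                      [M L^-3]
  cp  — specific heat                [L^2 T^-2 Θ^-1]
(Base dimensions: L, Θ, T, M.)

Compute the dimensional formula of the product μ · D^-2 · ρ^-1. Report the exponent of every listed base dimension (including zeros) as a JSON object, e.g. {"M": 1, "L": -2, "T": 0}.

Exponent matrix [L,Θ,T,M] × [μ,D,F,ρ,cp]:
  L: [-1  1  1 -3  2]
  Θ: [ 0  0  0  0 -1]
  T: [-1  0 -2  0 -2]
  M: [ 1  0  1  1  0]
  [L]: (1)·-1+(-2)·1+(-1)·-3 = 0
  [Θ]: (1)·0+(-2)·0+(-1)·0 = 0
  [T]: (1)·-1+(-2)·0+(-1)·0 = -1
  [M]: (1)·1+(-2)·0+(-1)·1 = 0
⇒ T^-1

{"L": 0, "Θ": 0, "T": -1, "M": 0}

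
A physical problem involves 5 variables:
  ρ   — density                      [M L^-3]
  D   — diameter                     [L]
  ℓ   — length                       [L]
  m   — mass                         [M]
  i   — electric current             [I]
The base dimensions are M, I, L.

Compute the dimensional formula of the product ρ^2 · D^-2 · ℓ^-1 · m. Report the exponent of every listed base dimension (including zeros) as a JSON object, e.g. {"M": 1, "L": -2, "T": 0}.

{"M": 3, "I": 0, "L": -9}

Write exponents as rows M,I,L / cols ρ,D,ℓ,m,i:
  M: [ 1  0  0  1  0]
  I: [ 0  0  0  0  1]
  L: [-3  1  1  0  0]
  [M]: (2)·1+(-2)·0+(-1)·0+(1)·1 = 3
  [I]: (2)·0+(-2)·0+(-1)·0+(1)·0 = 0
  [L]: (2)·-3+(-2)·1+(-1)·1+(1)·0 = -9
⇒ M^3 L^-9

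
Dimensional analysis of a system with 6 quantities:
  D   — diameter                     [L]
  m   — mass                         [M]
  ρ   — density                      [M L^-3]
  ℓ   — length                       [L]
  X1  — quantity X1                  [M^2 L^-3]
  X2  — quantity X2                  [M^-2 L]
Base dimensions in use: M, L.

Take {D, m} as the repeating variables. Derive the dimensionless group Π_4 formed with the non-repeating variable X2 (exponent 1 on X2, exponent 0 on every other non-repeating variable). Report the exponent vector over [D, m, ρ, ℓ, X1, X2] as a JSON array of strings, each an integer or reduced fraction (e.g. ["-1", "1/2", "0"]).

["-1", "2", "0", "0", "0", "1"]

Dimensional matrix (M×L by D×m×ρ×ℓ×X1×X2):
  M: [ 0  1  1  0  2 -2]
  L: [ 1  0 -3  1 -3  1]
Echelon form has 2 nonzero rows (pivots: D,m)
Pivot set = {D,m}, free = {ρ,ℓ,X1,X2}
RREF:
  r0: [   1    0   -3    1   -3    1]
  r1: [   0    1    1    0    2   -2]
Fix exponent of X2 at 1, ρ at 0, ℓ at 0, X1 at 0; solve each RREF row for its pivot's exponent:
  r0: exp(D) + (1)·1 = 0 ⇒ exp(D) = -1
  r1: exp(m) + (-2)·1 = 0 ⇒ exp(m) = 2
Π_4 = D^-1 · m^2 · X2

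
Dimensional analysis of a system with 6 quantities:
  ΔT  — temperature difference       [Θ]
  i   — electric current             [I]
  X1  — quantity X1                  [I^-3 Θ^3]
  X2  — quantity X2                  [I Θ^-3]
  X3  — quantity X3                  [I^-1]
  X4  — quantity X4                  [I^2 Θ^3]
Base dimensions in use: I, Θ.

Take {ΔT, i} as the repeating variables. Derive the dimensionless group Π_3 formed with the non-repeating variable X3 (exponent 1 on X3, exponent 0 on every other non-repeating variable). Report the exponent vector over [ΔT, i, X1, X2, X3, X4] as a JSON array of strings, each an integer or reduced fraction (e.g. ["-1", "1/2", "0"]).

Write exponents as rows I,Θ / cols ΔT,i,X1,X2,X3,X4:
  I: [ 0  1 -3  1 -1  2]
  Θ: [ 1  0  3 -3  0  3]
RREF → pivots at {ΔT,i} ⇒ r = 2
Repeat: ΔT,i; free: X1,X2,X3,X4
RREF:
  r0: [   1    0    3   -3    0    3]
  r1: [   0    1   -3    1   -1    2]
Fix exponent of X3 at 1, X1 at 0, X2 at 0, X4 at 0; solve each RREF row for its pivot's exponent:
  r0: exp(ΔT) + (0)·1 = 0 ⇒ exp(ΔT) = 0
  r1: exp(i) + (-1)·1 = 0 ⇒ exp(i) = 1
Π_3 = i · X3

["0", "1", "0", "0", "1", "0"]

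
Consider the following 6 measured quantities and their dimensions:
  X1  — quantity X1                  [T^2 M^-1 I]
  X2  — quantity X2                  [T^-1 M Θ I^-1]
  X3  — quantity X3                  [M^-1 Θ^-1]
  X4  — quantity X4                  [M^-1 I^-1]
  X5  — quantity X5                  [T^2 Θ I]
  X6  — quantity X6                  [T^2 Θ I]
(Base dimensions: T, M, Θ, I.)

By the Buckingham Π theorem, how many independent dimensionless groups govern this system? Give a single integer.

3

Dimensional matrix (T×M×Θ×I by X1×X2×X3×X4×X5×X6):
  T: [ 2 -1  0  0  2  2]
  M: [-1  1 -1 -1  0  0]
  Θ: [ 0  1 -1  0  1  1]
  I: [ 1 -1  0 -1  1  1]
RREF → pivots at {X1,X2,X3} ⇒ r = 3
6 vars − rank 3 = 3 Π groups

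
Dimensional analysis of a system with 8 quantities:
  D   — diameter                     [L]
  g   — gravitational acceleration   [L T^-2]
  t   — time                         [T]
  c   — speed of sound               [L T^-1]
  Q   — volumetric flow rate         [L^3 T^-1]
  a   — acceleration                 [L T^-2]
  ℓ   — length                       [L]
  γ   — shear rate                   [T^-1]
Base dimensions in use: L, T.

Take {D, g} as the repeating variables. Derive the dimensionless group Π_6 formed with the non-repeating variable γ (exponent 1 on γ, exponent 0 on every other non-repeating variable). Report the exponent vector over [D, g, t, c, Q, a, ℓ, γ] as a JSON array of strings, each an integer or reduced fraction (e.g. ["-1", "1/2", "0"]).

Write exponents as rows L,T / cols D,g,t,c,Q,a,ℓ,γ:
  L: [ 1  1  0  1  3  1  1  0]
  T: [ 0 -2  1 -1 -1 -2  0 -1]
Row reduction gives pivot columns D,g; rank = 2
Repeat: D,g; free: t,c,Q,a,ℓ,γ
RREF:
  r0: [   1    0  1/2  1/2  5/2    0    1 -1/2]
  r1: [   0    1 -1/2  1/2  1/2    1    0  1/2]
Fix exponent of γ at 1, t at 0, c at 0, Q at 0, a at 0, ℓ at 0; solve each RREF row for its pivot's exponent:
  r0: exp(D) + (-1/2)·1 = 0 ⇒ exp(D) = 1/2
  r1: exp(g) + (1/2)·1 = 0 ⇒ exp(g) = -1/2
Π_6 = D^(1/2) · g^(-1/2) · γ

["1/2", "-1/2", "0", "0", "0", "0", "0", "1"]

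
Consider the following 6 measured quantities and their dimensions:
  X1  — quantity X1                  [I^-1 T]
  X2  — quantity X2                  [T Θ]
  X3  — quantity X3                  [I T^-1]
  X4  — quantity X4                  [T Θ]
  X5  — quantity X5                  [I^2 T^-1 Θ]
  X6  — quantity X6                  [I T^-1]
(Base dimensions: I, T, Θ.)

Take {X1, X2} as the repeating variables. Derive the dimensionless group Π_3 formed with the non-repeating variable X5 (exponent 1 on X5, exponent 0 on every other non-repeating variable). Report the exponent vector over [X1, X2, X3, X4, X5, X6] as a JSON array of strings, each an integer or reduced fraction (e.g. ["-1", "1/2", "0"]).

Exponent matrix [I,T,Θ] × [X1,X2,X3,X4,X5,X6]:
  I: [-1  0  1  0  2  1]
  T: [ 1  1 -1  1 -1 -1]
  Θ: [ 0  1  0  1  1  0]
RREF → pivots at {X1,X2} ⇒ r = 2
Repeat: X1,X2; free: X3,X4,X5,X6
RREF:
  r0: [   1    0   -1    0   -2   -1]
  r1: [   0    1    0    1    1    0]
  r2: [   0    0    0    0    0    0]
Fix exponent of X5 at 1, X3 at 0, X4 at 0, X6 at 0; solve each RREF row for its pivot's exponent:
  r0: exp(X1) + (-2)·1 = 0 ⇒ exp(X1) = 2
  r1: exp(X2) + (1)·1 = 0 ⇒ exp(X2) = -1
Π_3 = X1^2 · X2^-1 · X5

["2", "-1", "0", "0", "1", "0"]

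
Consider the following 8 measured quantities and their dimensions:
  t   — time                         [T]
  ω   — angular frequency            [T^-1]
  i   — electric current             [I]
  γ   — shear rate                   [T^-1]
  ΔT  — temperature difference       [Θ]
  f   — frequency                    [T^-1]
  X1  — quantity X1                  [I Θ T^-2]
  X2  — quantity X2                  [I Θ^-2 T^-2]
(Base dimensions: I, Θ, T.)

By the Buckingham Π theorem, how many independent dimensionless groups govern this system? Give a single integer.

Exponent matrix [I,Θ,T] × [t,ω,i,γ,ΔT,f,X1,X2]:
  I: [ 0  0  1  0  0  0  1  1]
  Θ: [ 0  0  0  0  1  0  1 -2]
  T: [ 1 -1  0 -1  0 -1 -2 -2]
Echelon form has 3 nonzero rows (pivots: t,i,ΔT)
n=8, r=3 ⇒ 5 dimensionless groups

5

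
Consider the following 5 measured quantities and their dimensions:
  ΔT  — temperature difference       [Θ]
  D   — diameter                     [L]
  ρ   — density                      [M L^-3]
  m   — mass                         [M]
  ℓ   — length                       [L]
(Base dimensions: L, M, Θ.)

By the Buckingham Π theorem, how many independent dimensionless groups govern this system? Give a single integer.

Exponent matrix [L,M,Θ] × [ΔT,D,ρ,m,ℓ]:
  L: [ 0  1 -3  0  1]
  M: [ 0  0  1  1  0]
  Θ: [ 1  0  0  0  0]
RREF → pivots at {ΔT,D,ρ} ⇒ r = 3
5 vars − rank 3 = 2 Π groups

2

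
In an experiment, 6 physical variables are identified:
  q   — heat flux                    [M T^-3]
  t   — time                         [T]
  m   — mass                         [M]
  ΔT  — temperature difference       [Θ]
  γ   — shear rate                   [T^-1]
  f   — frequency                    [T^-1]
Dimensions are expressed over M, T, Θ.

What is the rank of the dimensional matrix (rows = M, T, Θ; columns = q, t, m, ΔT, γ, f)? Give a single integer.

3

Dimensional matrix (M×T×Θ by q×t×m×ΔT×γ×f):
  M: [ 1  0  1  0  0  0]
  T: [-3  1  0  0 -1 -1]
  Θ: [ 0  0  0  1  0  0]
Echelon form has 3 nonzero rows (pivots: q,t,ΔT)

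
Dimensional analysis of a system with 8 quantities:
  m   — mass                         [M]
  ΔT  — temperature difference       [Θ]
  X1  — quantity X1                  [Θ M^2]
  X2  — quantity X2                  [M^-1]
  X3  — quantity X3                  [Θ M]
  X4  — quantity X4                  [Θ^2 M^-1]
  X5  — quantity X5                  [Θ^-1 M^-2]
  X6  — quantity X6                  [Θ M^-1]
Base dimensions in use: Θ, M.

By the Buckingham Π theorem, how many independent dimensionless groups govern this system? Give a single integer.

6

Exponent matrix [Θ,M] × [m,ΔT,X1,X2,X3,X4,X5,X6]:
  Θ: [ 0  1  1  0  1  2 -1  1]
  M: [ 1  0  2 -1  1 -1 -2 -1]
Row reduction gives pivot columns m,ΔT; rank = 2
8 vars − rank 2 = 6 Π groups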